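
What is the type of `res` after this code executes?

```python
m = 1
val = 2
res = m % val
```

int % int returns int (1 % 2 = 1)

int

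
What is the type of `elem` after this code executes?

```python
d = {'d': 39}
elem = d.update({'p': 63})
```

dict.update() returns None

NoneType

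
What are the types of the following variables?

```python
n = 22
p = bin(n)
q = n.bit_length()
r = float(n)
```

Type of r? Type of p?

float() returns float; bin() returns str

float, str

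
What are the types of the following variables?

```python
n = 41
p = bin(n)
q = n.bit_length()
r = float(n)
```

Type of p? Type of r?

bin() returns str; float() returns float

str, float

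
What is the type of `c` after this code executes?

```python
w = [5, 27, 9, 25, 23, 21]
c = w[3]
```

Indexing a list of ints returns int (w[3] = 25)

int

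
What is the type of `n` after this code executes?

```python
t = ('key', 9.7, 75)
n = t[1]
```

Index 1 of tuple is 9.7 which is float

float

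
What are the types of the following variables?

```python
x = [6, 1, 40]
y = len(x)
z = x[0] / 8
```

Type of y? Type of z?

len() returns int; int / int returns float

int, float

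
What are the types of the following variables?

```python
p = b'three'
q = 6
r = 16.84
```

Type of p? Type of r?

p is bytes; r is float

bytes, float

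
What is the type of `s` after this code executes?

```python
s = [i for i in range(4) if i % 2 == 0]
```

A list comprehension [...] produces a list

list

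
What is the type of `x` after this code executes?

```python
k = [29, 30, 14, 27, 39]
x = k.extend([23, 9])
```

list.extend() returns None

NoneType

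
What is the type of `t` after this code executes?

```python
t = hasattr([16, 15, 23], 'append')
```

hasattr() returns bool

bool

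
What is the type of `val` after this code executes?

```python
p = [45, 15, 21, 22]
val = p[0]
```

Indexing a list of ints returns int (p[0] = 45)

int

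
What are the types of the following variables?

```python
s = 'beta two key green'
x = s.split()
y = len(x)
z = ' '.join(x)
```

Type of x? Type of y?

str.split() returns list; len() returns int

list, int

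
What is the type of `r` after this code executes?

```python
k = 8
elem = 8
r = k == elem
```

Equality comparison returns bool

bool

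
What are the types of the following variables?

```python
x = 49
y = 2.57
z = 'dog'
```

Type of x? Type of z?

x is int; z is str

int, str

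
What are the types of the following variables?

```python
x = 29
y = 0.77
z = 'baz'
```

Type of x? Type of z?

x is int; z is str

int, str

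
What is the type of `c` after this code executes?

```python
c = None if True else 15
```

Ternary: condition is True, if branch (None) taken → NoneType

NoneType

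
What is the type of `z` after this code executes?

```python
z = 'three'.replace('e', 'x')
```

str.replace() returns str

str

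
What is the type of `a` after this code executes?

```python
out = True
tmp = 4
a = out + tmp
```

bool + int returns int (True is 1, so 1 + 4 = 5)

int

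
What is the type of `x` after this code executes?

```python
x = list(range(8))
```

list(range(...)) returns list

list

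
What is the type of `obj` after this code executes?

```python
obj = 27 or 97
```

'or' returns the first truthy value (27, which is int)

int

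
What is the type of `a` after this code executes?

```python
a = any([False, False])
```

any() returns bool

bool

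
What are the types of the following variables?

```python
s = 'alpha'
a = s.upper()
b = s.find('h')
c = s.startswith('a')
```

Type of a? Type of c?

str.upper() returns str; str.startswith() returns bool

str, bool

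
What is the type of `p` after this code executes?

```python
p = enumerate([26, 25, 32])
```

enumerate() returns an enumerate iterator object

enumerate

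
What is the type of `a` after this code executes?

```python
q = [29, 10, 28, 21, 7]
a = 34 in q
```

'in' operator returns bool

bool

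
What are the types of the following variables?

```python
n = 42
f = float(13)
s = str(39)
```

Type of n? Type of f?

n is int; f is float

int, float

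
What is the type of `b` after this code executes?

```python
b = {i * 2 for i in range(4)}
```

A set comprehension {expr for x in iterable} produces a set

set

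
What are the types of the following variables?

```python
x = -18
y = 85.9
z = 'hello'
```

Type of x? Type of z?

x is int; z is str

int, str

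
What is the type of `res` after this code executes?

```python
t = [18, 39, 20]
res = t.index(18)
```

list.index() returns int

int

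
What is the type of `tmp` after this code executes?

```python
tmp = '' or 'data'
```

'or' returns first truthy value ('data', which is str)

str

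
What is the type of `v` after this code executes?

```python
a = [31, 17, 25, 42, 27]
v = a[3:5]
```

Slicing a list always returns a list

list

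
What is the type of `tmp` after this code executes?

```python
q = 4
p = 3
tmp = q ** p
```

int ** positive int returns int (4 ** 3 = 64)

int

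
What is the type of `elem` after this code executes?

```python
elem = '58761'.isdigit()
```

str.isdigit() returns bool

bool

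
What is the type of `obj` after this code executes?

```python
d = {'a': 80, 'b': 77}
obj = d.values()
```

.values() returns a dict_values view object

dict_values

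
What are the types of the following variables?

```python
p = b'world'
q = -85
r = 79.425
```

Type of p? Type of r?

p is bytes; r is float

bytes, float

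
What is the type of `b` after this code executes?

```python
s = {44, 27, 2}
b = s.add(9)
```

set.add() returns None (mutates in place)

NoneType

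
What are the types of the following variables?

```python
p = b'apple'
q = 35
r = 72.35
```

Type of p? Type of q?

p is bytes; q is int

bytes, int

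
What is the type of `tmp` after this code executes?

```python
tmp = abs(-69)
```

abs() of int returns int

int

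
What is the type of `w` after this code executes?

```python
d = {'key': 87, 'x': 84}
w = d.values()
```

.values() returns a dict_values view object

dict_values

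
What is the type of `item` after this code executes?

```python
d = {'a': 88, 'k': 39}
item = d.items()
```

dict.items() returns a dict_items view

dict_items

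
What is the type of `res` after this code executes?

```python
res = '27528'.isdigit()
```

str.isdigit() returns bool

bool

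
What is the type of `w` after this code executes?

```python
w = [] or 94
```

'or' returns first truthy value (94, which is int)

int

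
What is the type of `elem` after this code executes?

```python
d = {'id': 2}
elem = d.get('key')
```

dict.get() returns None when key 'key' is not found and no default given

NoneType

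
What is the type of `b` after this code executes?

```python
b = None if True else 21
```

Ternary: condition is True, if branch (None) taken → NoneType

NoneType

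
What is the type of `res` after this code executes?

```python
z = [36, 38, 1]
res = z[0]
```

Indexing a list of ints returns int (z[0] = 36)

int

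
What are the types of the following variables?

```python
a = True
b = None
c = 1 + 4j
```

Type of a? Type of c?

a is bool; c is complex

bool, complex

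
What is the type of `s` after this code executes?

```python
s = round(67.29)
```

round() with no ndigits arg returns int

int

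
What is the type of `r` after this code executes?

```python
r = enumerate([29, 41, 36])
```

enumerate() returns an enumerate iterator object

enumerate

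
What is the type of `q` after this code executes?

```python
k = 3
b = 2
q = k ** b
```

int ** positive int returns int (3 ** 2 = 9)

int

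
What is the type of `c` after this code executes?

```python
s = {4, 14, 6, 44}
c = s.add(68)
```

set.add() returns None (mutates in place)

NoneType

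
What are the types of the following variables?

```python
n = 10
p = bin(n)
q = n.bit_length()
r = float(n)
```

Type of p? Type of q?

bin() returns str; int.bit_length() returns int

str, int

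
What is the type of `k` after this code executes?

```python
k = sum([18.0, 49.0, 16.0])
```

sum() of floats returns float

float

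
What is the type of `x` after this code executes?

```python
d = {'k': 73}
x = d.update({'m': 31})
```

dict.update() returns None

NoneType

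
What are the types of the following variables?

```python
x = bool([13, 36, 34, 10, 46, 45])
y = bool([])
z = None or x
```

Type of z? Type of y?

None or <bool> returns the bool; bool() returns bool

bool, bool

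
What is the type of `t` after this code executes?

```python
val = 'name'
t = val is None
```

'is' comparison returns bool

bool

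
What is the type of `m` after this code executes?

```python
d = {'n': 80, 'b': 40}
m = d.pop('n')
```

dict.pop() returns the value (int)

int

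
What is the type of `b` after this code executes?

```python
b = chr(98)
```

chr() returns str (single character)

str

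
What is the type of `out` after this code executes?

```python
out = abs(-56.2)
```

abs() of float returns float

float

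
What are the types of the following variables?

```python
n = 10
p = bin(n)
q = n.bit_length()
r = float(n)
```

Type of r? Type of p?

float() returns float; bin() returns str

float, str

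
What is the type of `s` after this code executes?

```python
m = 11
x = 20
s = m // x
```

int // int returns int (11 // 20 = 0)

int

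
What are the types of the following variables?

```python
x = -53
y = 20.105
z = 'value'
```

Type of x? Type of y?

x is int; y is float

int, float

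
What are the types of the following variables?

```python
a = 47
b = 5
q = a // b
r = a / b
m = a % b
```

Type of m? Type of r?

int % int returns int; int / int returns float

int, float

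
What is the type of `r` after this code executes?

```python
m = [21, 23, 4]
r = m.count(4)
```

list.count() returns int

int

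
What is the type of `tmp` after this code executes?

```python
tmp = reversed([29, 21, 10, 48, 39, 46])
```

reversed() on a list returns a list_reverseiterator

list_reverseiterator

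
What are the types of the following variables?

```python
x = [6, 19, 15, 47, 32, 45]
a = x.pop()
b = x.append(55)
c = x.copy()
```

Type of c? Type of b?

list.copy() returns list; list.append() returns None

list, NoneType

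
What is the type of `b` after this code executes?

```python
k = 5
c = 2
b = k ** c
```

int ** positive int returns int (5 ** 2 = 25)

int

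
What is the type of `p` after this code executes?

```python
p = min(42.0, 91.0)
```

min() of floats returns float

float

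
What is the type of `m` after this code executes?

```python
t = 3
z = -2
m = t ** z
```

int ** negative int returns float

float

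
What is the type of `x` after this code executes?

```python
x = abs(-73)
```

abs() of int returns int

int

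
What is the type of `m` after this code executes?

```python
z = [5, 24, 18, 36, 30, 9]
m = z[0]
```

Indexing a list of ints returns int (z[0] = 5)

int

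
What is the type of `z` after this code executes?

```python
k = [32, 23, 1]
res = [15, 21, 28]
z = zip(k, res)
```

zip() returns a zip iterator object

zip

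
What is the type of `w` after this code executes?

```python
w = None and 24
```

'and' returns first falsy value (None)

NoneType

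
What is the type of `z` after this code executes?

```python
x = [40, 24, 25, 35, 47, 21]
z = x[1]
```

Indexing a list of ints returns int (x[1] = 24)

int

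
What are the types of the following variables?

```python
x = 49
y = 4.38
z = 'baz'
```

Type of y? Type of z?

y is float; z is str

float, str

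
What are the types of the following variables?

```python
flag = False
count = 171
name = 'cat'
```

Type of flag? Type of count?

flag is bool; count is int

bool, int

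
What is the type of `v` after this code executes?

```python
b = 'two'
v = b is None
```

'is' comparison returns bool

bool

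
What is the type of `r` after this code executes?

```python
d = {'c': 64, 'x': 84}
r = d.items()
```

dict.items() returns a dict_items view

dict_items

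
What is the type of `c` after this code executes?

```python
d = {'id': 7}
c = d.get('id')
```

dict.get() returns the value (int) when key is found

int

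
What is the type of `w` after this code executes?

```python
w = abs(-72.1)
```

abs() of float returns float

float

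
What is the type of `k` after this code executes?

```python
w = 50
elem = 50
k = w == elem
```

Equality comparison returns bool

bool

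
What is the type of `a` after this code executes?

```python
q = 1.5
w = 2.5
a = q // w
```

float // float returns float (floor division preserves float type)

float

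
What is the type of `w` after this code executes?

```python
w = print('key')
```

print() returns None

NoneType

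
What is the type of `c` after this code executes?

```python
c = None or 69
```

'or' with None returns the other value (69, int)

int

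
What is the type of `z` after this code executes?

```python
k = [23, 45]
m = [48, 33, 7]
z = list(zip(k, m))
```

list(zip(...)) returns a list of tuples

list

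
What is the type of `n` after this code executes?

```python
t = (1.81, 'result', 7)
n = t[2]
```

Index 2 of tuple is 7 which is int

int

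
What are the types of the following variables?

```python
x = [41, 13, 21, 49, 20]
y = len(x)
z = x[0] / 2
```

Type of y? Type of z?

len() returns int; int / int returns float

int, float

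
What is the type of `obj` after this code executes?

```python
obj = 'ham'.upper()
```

str.upper() returns str

str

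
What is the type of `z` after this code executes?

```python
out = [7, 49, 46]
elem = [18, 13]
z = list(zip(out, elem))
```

list(zip(...)) returns a list of tuples

list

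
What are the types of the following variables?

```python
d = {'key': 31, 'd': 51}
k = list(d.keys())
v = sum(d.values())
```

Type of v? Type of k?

sum of int values returns int; list(...) returns list

int, list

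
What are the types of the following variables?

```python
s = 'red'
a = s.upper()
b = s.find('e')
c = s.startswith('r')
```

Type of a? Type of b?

str.upper() returns str; str.find() returns int

str, int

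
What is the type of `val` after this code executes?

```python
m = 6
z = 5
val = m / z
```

int / int always returns float in Python 3 (6 / 5 = 1.2)

float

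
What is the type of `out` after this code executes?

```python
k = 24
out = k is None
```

'is' comparison returns bool

bool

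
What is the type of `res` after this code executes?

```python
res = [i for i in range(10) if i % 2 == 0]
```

A list comprehension [...] produces a list

list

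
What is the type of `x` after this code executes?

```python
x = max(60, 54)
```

max() of ints returns int

int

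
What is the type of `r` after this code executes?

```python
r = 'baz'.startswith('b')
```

str.startswith() returns bool

bool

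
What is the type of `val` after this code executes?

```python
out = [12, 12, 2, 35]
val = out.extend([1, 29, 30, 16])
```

list.extend() returns None

NoneType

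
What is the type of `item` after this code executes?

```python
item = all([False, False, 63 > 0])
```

all() returns bool

bool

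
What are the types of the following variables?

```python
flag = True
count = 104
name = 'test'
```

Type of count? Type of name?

count is int; name is str

int, str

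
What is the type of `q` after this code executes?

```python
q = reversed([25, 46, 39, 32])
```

reversed() on a list returns a list_reverseiterator

list_reverseiterator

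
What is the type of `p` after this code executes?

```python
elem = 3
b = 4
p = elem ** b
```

int ** positive int returns int (3 ** 4 = 81)

int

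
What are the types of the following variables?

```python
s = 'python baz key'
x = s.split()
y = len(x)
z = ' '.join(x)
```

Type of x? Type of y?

str.split() returns list; len() returns int

list, int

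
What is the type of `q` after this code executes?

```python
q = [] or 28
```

'or' returns first truthy value (28, which is int)

int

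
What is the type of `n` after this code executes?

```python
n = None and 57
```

'and' returns first falsy value (None)

NoneType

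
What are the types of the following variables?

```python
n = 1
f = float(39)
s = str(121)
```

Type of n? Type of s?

n is int; s is str

int, str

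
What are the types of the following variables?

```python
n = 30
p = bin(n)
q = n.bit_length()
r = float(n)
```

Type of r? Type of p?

float() returns float; bin() returns str

float, str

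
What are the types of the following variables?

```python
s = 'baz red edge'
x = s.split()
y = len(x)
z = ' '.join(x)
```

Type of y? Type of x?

len() returns int; str.split() returns list

int, list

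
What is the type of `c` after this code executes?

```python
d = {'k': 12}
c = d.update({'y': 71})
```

dict.update() returns None

NoneType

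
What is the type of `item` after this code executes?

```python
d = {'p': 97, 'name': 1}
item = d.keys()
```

.keys() returns a dict_keys view object

dict_keys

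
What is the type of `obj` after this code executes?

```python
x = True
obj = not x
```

'not' always returns bool

bool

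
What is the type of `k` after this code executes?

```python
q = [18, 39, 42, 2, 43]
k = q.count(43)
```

list.count() returns int

int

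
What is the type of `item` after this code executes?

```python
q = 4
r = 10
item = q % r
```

int % int returns int (4 % 10 = 4)

int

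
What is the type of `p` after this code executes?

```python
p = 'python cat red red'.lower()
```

str.lower() returns str

str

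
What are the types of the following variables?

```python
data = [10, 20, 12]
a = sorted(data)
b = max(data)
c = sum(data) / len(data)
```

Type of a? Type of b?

sorted() returns list; max of ints returns int

list, int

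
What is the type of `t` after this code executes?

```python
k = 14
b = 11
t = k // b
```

int // int returns int (14 // 11 = 1)

int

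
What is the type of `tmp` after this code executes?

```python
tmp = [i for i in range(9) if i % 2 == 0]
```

A list comprehension [...] produces a list

list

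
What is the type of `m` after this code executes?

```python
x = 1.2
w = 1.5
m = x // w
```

float // float returns float (floor division preserves float type)

float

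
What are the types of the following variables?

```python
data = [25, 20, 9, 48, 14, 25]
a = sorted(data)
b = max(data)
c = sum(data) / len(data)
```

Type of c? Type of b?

int / int returns float; max of ints returns int

float, int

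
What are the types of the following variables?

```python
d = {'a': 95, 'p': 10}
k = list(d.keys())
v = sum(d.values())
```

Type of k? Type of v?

list(...) returns list; sum of int values returns int

list, int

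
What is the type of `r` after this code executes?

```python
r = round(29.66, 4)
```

round() with ndigits arg returns float

float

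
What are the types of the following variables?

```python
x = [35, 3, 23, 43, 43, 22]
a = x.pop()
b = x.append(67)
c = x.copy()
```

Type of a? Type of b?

list.pop() returns the element (int); list.append() returns None

int, NoneType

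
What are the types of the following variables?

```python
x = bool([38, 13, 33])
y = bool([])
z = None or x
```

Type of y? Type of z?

bool() returns bool; None or <bool> returns the bool

bool, bool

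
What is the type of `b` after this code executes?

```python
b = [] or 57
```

'or' returns first truthy value (57, which is int)

int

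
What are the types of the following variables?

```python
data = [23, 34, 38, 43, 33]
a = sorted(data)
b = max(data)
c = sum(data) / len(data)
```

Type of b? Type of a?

max of ints returns int; sorted() returns list

int, list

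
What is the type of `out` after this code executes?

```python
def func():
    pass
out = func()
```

A function with no return statement returns None

NoneType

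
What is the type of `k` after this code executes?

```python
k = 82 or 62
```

'or' returns the first truthy value (82, which is int)

int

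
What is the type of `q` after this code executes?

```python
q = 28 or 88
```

'or' returns the first truthy value (28, which is int)

int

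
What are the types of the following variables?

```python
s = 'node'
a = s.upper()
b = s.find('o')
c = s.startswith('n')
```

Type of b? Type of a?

str.find() returns int; str.upper() returns str

int, str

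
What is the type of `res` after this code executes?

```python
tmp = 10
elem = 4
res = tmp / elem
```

int / int always returns float in Python 3 (10 / 4 = 2.5)

float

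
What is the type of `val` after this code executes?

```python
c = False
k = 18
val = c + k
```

bool + int returns int (False is 0, so 0 + 18 = 18)

int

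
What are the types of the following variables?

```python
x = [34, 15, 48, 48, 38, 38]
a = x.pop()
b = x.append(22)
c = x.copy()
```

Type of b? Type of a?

list.append() returns None; list.pop() returns the element (int)

NoneType, int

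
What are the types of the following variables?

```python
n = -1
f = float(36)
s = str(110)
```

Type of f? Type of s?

f is float; s is str

float, str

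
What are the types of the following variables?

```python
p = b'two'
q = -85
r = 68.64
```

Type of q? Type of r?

q is int; r is float

int, float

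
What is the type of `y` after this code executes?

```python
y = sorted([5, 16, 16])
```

sorted() always returns list

list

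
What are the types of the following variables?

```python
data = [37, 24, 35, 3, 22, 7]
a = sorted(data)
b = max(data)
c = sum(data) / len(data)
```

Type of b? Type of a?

max of ints returns int; sorted() returns list

int, list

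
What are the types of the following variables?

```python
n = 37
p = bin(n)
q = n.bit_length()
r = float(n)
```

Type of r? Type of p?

float() returns float; bin() returns str

float, str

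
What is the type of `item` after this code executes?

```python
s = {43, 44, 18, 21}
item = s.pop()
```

Popping from a set of ints returns int

int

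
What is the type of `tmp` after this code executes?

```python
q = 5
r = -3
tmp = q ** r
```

int ** negative int returns float

float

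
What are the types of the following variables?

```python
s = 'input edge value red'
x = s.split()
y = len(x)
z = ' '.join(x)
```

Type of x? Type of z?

str.split() returns list; str.join() returns str

list, str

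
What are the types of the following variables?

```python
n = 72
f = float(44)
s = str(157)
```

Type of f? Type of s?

f is float; s is str

float, str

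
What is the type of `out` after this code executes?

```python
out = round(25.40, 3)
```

round() with ndigits arg returns float

float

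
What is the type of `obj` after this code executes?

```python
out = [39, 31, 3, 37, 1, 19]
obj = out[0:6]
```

Slicing a list always returns a list

list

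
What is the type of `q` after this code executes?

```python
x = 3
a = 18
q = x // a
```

int // int returns int (3 // 18 = 0)

int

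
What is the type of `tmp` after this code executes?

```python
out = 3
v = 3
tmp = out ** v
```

int ** positive int returns int (3 ** 3 = 27)

int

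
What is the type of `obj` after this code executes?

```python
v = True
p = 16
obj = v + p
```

bool + int returns int (True is 1, so 1 + 16 = 17)

int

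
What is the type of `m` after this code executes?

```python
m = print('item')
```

print() returns None

NoneType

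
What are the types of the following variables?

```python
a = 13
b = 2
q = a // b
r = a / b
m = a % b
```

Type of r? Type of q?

int / int returns float; int // int returns int

float, int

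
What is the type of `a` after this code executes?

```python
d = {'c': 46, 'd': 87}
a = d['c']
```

Accessing dict[str, int] with key 'c' returns int value 46

int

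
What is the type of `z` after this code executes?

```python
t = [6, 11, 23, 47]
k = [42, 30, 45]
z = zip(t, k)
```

zip() returns a zip iterator object

zip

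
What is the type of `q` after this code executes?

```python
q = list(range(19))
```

list(range(...)) returns list

list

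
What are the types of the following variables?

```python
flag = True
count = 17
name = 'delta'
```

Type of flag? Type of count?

flag is bool; count is int

bool, int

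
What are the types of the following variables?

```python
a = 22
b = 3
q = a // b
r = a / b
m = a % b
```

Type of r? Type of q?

int / int returns float; int // int returns int

float, int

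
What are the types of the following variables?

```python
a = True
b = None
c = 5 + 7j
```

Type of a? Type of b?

a is bool; b is NoneType

bool, NoneType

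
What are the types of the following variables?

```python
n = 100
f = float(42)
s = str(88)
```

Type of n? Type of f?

n is int; f is float

int, float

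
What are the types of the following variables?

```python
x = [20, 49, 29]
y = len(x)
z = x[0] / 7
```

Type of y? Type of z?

len() returns int; int / int returns float

int, float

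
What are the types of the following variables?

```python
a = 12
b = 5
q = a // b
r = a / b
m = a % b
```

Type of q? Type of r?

int // int returns int; int / int returns float

int, float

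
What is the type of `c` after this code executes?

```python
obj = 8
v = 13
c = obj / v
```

int / int always returns float in Python 3 (8 / 13 = 0.615385)

float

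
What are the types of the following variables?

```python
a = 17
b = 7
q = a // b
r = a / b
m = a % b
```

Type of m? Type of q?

int % int returns int; int // int returns int

int, int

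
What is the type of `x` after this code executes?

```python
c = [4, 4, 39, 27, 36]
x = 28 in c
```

'in' operator returns bool

bool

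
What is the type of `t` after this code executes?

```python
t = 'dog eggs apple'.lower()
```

str.lower() returns str

str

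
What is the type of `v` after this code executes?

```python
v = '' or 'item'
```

'or' returns first truthy value ('item', which is str)

str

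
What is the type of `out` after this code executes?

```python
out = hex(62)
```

hex() returns str representation

str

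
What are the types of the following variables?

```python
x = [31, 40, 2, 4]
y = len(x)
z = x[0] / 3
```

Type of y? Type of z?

len() returns int; int / int returns float

int, float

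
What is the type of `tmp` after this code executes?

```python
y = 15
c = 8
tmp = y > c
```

Comparison operators return bool

bool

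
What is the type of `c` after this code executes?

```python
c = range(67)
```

range() returns a range object

range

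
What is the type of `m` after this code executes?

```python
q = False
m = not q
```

'not' always returns bool

bool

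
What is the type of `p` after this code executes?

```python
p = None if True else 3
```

Ternary: condition is True, if branch (None) taken → NoneType

NoneType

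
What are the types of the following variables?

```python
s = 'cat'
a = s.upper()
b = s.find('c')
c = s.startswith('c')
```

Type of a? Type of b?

str.upper() returns str; str.find() returns int

str, int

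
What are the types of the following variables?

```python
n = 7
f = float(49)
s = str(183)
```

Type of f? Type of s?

f is float; s is str

float, str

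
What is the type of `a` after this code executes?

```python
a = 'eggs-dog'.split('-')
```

str.split() returns list

list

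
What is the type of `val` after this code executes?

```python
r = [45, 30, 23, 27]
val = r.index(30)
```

list.index() returns int

int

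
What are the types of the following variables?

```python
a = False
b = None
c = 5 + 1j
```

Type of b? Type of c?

b is NoneType; c is complex

NoneType, complex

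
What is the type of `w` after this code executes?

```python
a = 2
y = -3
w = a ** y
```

int ** negative int returns float

float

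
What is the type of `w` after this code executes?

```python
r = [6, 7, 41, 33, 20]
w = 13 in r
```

'in' operator returns bool

bool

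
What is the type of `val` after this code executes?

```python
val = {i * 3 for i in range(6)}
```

A set comprehension {expr for x in iterable} produces a set

set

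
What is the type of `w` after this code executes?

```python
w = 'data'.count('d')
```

str.count() returns int

int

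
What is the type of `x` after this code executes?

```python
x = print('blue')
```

print() returns None

NoneType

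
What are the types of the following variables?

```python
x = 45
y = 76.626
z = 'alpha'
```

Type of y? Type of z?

y is float; z is str

float, str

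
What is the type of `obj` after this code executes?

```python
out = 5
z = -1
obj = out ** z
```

int ** negative int returns float

float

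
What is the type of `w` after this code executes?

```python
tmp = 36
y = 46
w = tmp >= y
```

Comparison operators return bool

bool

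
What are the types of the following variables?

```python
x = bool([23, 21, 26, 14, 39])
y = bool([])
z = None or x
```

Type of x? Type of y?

bool() returns bool; bool() returns bool

bool, bool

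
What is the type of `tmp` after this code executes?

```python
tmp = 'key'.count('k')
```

str.count() returns int

int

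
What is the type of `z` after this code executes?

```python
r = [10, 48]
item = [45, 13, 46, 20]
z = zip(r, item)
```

zip() returns a zip iterator object

zip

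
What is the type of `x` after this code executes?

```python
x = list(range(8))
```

list(range(...)) returns list

list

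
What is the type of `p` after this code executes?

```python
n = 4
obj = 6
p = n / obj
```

int / int always returns float in Python 3 (4 / 6 = 0.666667)

float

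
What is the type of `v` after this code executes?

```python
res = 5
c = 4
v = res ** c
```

int ** positive int returns int (5 ** 4 = 625)

int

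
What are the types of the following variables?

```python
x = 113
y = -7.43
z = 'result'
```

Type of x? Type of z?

x is int; z is str

int, str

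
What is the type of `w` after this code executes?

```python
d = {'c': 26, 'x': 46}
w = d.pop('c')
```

dict.pop() returns the value (int)

int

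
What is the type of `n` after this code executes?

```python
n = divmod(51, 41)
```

divmod() returns a tuple (quotient, remainder)

tuple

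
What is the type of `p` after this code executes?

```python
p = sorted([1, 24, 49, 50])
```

sorted() always returns list

list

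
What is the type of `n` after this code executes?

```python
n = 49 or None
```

'or' returns first truthy value (49, int)

int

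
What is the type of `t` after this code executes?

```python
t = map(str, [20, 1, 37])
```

map() returns a map iterator object

map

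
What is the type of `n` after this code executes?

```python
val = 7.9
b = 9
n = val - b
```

float - int returns float (7.9 - 9 = -1.1)

float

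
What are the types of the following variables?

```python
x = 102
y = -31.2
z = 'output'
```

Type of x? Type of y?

x is int; y is float

int, float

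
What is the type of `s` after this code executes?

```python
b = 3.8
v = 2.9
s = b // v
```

float // float returns float (floor division preserves float type)

float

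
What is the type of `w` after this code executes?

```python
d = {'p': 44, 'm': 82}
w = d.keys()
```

.keys() returns a dict_keys view object

dict_keys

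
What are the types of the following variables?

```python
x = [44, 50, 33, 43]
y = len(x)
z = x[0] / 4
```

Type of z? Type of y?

int / int returns float; len() returns int

float, int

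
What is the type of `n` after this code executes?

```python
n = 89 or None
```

'or' returns first truthy value (89, int)

int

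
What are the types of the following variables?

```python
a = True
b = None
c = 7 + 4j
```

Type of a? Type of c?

a is bool; c is complex

bool, complex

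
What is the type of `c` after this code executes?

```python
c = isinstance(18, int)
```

isinstance() returns bool

bool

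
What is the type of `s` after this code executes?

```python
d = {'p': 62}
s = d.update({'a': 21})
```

dict.update() returns None

NoneType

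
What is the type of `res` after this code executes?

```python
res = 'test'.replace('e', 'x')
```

str.replace() returns str

str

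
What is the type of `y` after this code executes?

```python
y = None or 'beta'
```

'or' with None returns the other value ('beta', str)

str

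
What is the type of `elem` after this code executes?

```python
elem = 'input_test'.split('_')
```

str.split() returns list

list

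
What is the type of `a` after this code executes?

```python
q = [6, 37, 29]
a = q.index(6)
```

list.index() returns int

int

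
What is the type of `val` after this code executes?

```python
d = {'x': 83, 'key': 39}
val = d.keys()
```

.keys() returns a dict_keys view object

dict_keys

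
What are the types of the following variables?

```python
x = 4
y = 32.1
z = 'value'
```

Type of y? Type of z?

y is float; z is str

float, str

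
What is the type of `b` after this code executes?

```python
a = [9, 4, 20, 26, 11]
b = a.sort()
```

list.sort() returns None (sorts in place)

NoneType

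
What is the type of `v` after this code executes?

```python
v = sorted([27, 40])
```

sorted() always returns list

list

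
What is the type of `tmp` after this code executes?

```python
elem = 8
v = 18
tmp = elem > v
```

Comparison operators return bool

bool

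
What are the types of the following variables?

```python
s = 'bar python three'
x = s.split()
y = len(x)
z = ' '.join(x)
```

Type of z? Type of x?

str.join() returns str; str.split() returns list

str, list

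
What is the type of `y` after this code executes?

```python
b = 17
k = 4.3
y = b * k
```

int * float returns float (17 * 4.3 = 73.1)

float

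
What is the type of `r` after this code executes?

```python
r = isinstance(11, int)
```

isinstance() returns bool

bool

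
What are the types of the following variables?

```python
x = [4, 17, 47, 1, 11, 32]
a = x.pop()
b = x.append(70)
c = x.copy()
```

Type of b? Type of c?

list.append() returns None; list.copy() returns list

NoneType, list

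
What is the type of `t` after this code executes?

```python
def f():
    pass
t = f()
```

A function with no return statement returns None

NoneType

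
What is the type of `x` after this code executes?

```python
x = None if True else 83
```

Ternary: condition is True, if branch (None) taken → NoneType

NoneType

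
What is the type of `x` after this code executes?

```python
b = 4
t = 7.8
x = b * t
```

int * float returns float (4 * 7.8 = 31.2)

float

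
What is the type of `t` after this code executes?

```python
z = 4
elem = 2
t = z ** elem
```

int ** positive int returns int (4 ** 2 = 16)

int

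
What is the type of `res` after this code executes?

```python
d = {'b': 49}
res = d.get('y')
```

dict.get() returns None when key 'y' is not found and no default given

NoneType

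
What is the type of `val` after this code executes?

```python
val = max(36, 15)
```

max() of ints returns int

int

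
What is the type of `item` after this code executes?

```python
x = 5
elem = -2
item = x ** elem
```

int ** negative int returns float

float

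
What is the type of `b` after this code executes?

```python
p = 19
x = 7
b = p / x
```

int / int always returns float in Python 3 (19 / 7 = 2.71429)

float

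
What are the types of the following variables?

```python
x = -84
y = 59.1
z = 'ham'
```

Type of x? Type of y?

x is int; y is float

int, float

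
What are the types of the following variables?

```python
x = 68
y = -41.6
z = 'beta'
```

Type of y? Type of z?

y is float; z is str

float, str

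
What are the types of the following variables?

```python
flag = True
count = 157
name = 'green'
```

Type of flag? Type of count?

flag is bool; count is int

bool, int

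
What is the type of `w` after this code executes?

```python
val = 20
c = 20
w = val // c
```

int // int returns int (20 // 20 = 1)

int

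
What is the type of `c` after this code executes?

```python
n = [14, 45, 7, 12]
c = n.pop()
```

list.pop() returns the popped element (int here)

int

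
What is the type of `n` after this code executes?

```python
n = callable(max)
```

callable() returns bool

bool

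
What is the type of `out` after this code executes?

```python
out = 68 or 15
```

'or' returns the first truthy value (68, which is int)

int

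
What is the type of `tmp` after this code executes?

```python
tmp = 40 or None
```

'or' returns first truthy value (40, int)

int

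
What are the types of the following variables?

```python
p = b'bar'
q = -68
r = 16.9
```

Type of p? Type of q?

p is bytes; q is int

bytes, int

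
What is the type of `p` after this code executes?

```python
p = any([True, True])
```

any() returns bool

bool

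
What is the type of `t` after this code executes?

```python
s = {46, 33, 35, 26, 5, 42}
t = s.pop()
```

Popping from a set of ints returns int

int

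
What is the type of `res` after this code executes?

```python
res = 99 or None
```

'or' returns first truthy value (99, int)

int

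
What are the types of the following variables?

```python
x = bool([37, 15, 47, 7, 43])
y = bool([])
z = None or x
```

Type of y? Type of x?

bool() returns bool; bool() returns bool

bool, bool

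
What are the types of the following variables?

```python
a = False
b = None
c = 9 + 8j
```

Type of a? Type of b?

a is bool; b is NoneType

bool, NoneType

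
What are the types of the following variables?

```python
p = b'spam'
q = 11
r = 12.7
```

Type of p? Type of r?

p is bytes; r is float

bytes, float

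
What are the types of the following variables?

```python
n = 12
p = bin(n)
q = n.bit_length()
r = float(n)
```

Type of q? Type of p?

int.bit_length() returns int; bin() returns str

int, str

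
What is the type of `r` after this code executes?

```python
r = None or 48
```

'or' with None returns the other value (48, int)

int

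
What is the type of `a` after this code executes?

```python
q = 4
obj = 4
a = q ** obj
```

int ** positive int returns int (4 ** 4 = 256)

int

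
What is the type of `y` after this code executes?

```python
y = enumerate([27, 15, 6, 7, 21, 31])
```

enumerate() returns an enumerate iterator object

enumerate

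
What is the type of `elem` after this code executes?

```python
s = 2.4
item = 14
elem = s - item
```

float - int returns float (2.4 - 14 = -11.6)

float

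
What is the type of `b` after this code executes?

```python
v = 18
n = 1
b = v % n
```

int % int returns int (18 % 1 = 0)

int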